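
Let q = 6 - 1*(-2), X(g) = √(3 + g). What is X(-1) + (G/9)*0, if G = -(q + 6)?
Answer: √2 ≈ 1.4142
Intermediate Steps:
q = 8 (q = 6 + 2 = 8)
G = -14 (G = -(8 + 6) = -1*14 = -14)
X(-1) + (G/9)*0 = √(3 - 1) - 14/9*0 = √2 - 14*⅑*0 = √2 - 14/9*0 = √2 + 0 = √2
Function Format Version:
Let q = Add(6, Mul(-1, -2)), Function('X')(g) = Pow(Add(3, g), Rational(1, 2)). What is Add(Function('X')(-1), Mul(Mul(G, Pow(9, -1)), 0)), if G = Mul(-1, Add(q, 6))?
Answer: Pow(2, Rational(1, 2)) ≈ 1.4142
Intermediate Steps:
q = 8 (q = Add(6, 2) = 8)
G = -14 (G = Mul(-1, Add(8, 6)) = Mul(-1, 14) = -14)
Add(Function('X')(-1), Mul(Mul(G, Pow(9, -1)), 0)) = Add(Pow(Add(3, -1), Rational(1, 2)), Mul(Mul(-14, Pow(9, -1)), 0)) = Add(Pow(2, Rational(1, 2)), Mul(Mul(-14, Rational(1, 9)), 0)) = Add(Pow(2, Rational(1, 2)), Mul(Rational(-14, 9), 0)) = Add(Pow(2, Rational(1, 2)), 0) = Pow(2, Rational(1, 2))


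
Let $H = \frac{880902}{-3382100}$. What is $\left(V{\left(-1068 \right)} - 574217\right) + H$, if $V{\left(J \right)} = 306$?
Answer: $- \frac{970512637001}{1691050} \approx -5.7391 \cdot 10^{5}$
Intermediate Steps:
$H = - \frac{440451}{1691050}$ ($H = 880902 \left(- \frac{1}{3382100}\right) = - \frac{440451}{1691050} \approx -0.26046$)
$\left(V{\left(-1068 \right)} - 574217\right) + H = \left(306 - 574217\right) - \frac{440451}{1691050} = -573911 - \frac{440451}{1691050} = - \frac{970512637001}{1691050}$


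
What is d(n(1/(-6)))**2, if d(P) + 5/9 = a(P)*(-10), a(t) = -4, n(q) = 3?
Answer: 126025/81 ≈ 1555.9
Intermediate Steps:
d(P) = 355/9 (d(P) = -5/9 - 4*(-10) = -5/9 + 40 = 355/9)
d(n(1/(-6)))**2 = (355/9)**2 = 126025/81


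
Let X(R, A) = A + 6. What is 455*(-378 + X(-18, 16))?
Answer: -161980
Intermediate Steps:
X(R, A) = 6 + A
455*(-378 + X(-18, 16)) = 455*(-378 + (6 + 16)) = 455*(-378 + 22) = 455*(-356) = -161980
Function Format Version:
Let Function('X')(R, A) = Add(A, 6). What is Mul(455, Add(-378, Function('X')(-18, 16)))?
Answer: -161980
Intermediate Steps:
Function('X')(R, A) = Add(6, A)
Mul(455, Add(-378, Function('X')(-18, 16))) = Mul(455, Add(-378, Add(6, 16))) = Mul(455, Add(-378, 22)) = Mul(455, -356) = -161980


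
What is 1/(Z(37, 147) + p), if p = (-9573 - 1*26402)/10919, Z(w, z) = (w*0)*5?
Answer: -10919/35975 ≈ -0.30352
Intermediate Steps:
Z(w, z) = 0 (Z(w, z) = 0*5 = 0)
p = -35975/10919 (p = (-9573 - 26402)*(1/10919) = -35975*1/10919 = -35975/10919 ≈ -3.2947)
1/(Z(37, 147) + p) = 1/(0 - 35975/10919) = 1/(-35975/10919) = -10919/35975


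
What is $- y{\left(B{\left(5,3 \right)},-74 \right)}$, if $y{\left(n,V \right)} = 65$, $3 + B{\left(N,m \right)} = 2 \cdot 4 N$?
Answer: $-65$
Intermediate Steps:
$B{\left(N,m \right)} = -3 + 8 N$ ($B{\left(N,m \right)} = -3 + 2 \cdot 4 N = -3 + 8 N$)
$- y{\left(B{\left(5,3 \right)},-74 \right)} = \left(-1\right) 65 = -65$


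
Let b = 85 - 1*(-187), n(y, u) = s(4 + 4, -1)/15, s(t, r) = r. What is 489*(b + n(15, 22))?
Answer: 664877/5 ≈ 1.3298e+5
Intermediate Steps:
n(y, u) = -1/15
b = 272 (b = 85 + 187 = 272)
489*(b + n(15, 22)) = 489*(272 - 1/15) = 489*(4079/15) = 664877/5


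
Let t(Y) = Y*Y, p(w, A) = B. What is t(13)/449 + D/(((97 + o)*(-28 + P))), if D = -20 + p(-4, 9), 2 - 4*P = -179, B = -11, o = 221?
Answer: 1826261/4925979 ≈ 0.37074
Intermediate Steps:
P = 181/4 (P = ½ - ¼*(-179) = ½ + 179/4 = 181/4 ≈ 45.250)
p(w, A) = -11
D = -31 (D = -20 - 11 = -31)
t(Y) = Y²
t(13)/449 + D/(((97 + o)*(-28 + P))) = 13²/449 - 31*1/((-28 + 181/4)*(97 + 221)) = 169*(1/449) - 31/(318*(69/4)) = 169/449 - 31/10971/2 = 169/449 - 31*2/10971 = 169/449 - 62/10971 = 1826261/4925979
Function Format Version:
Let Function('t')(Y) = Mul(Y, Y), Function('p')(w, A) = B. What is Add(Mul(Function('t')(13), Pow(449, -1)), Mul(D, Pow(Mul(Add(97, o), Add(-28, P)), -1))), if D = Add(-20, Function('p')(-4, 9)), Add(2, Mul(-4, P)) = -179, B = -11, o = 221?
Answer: Rational(1826261, 4925979) ≈ 0.37074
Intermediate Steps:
P = Rational(181, 4) (P = Add(Rational(1, 2), Mul(Rational(-1, 4), -179)) = Add(Rational(1, 2), Rational(179, 4)) = Rational(181, 4) ≈ 45.250)
Function('p')(w, A) = -11
D = -31 (D = Add(-20, -11) = -31)
Function('t')(Y) = Pow(Y, 2)
Add(Mul(Function('t')(13), Pow(449, -1)), Mul(D, Pow(Mul(Add(97, o), Add(-28, P)), -1))) = Add(Mul(Pow(13, 2), Pow(449, -1)), Mul(-31, Pow(Mul(Add(97, 221), Add(-28, Rational(181, 4))), -1))) = Add(Mul(169, Rational(1, 449)), Mul(-31, Pow(Mul(318, Rational(69, 4)), -1))) = Add(Rational(169, 449), Mul(-31, Pow(Rational(10971, 2), -1))) = Add(Rational(169, 449), Mul(-31, Rational(2, 10971))) = Add(Rational(169, 449), Rational(-62, 10971)) = Rational(1826261, 4925979)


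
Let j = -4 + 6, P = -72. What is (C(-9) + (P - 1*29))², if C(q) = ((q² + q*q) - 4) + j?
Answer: 3481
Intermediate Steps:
j = 2
C(q) = -2 + 2*q² (C(q) = ((q² + q*q) - 4) + 2 = ((q² + q²) - 4) + 2 = (2*q² - 4) + 2 = (-4 + 2*q²) + 2 = -2 + 2*q²)
(C(-9) + (P - 1*29))² = ((-2 + 2*(-9)²) + (-72 - 1*29))² = ((-2 + 2*81) + (-72 - 29))² = ((-2 + 162) - 101)² = (160 - 101)² = 59² = 3481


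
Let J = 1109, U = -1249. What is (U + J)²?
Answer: 19600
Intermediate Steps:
(U + J)² = (-1249 + 1109)² = (-140)² = 19600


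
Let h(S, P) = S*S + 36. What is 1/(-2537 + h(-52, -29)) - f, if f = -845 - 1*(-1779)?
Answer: -189601/203 ≈ -934.00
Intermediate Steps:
h(S, P) = 36 + S² (h(S, P) = S² + 36 = 36 + S²)
f = 934 (f = -845 + 1779 = 934)
1/(-2537 + h(-52, -29)) - f = 1/(-2537 + (36 + (-52)²)) - 1*934 = 1/(-2537 + (36 + 2704)) - 934 = 1/(-2537 + 2740) - 934 = 1/203 - 934 = -189601/203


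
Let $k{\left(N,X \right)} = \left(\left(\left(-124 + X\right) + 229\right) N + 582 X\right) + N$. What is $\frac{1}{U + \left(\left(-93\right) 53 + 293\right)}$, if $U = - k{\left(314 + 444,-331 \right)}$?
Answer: $\frac{1}{358556} \approx 2.789 \cdot 10^{-6}$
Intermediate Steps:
$k{\left(N,X \right)} = N + 582 X + N \left(105 + X\right)$ ($k{\left(N,X \right)} = \left(\left(105 + X\right) N + 582 X\right) + N = \left(N \left(105 + X\right) + 582 X\right) + N = \left(582 X + N \left(105 + X\right)\right) + N = N + 582 X + N \left(105 + X\right)$)
$U = 363192$ ($U = - (106 \left(314 + 444\right) + 582 \left(-331\right) + \left(314 + 444\right) \left(-331\right)) = - (106 \cdot 758 - 192642 + 758 \left(-331\right)) = - (80348 - 192642 - 250898) = \left(-1\right) \left(-363192\right) = 363192$)
$\frac{1}{U + \left(\left(-93\right) 53 + 293\right)} = \frac{1}{363192 + \left(\left(-93\right) 53 + 293\right)} = \frac{1}{363192 + \left(-4929 + 293\right)} = \frac{1}{363192 - 4636} = \frac{1}{358556}$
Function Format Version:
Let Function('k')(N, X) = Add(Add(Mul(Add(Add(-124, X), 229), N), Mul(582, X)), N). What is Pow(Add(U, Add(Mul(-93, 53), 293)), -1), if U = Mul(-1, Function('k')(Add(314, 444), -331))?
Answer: Rational(1, 358556) ≈ 2.7890e-6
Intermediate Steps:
Function('k')(N, X) = Add(N, Mul(582, X), Mul(N, Add(105, X))) (Function('k')(N, X) = Add(Add(Mul(Add(105, X), N), Mul(582, X)), N) = Add(Add(Mul(N, Add(105, X)), Mul(582, X)), N) = Add(Add(Mul(582, X), Mul(N, Add(105, X))), N) = Add(N, Mul(582, X), Mul(N, Add(105, X))))
U = 363192 (U = Mul(-1, Add(Mul(106, Add(314, 444)), Mul(582, -331), Mul(Add(314, 444), -331))) = Mul(-1, Add(Mul(106, 758), -192642, Mul(758, -331))) = Mul(-1, Add(80348, -192642, -250898)) = Mul(-1, -363192) = 363192)
Pow(Add(U, Add(Mul(-93, 53), 293)), -1) = Pow(Add(363192, Add(Mul(-93, 53), 293)), -1) = Pow(Add(363192, Add(-4929, 293)), -1) = Pow(Add(363192, -4636), -1) = Pow(358556, -1) = Rational(1, 358556)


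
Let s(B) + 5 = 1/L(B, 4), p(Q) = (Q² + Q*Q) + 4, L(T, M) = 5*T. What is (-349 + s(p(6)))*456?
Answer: -807114/5 ≈ -1.6142e+5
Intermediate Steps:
p(Q) = 4 + 2*Q² (p(Q) = (Q² + Q²) + 4 = 2*Q² + 4 = 4 + 2*Q²)
s(B) = -5 + 1/(5*B)
(-349 + s(p(6)))*456 = (-349 + (-5 + 1/(5*(4 + 2*6²))))*456 = (-349 + (-5 + 1/(5*(4 + 2*36))))*456 = (-349 + (-5 + 1/(5*(4 + 72))))*456 = (-349 + (-5 + (⅕)/76))*456 = (-349 + (-5 + (⅕)*(1/76)))*456 = (-349 + (-5 + 1/380))*456 = (-349 - 1899/380)*456 = -134519/380*456 = -807114/5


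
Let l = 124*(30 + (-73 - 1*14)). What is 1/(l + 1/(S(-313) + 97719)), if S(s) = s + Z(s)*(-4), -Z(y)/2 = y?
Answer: -94902/670767335 ≈ -0.00014148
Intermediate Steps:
Z(y) = -2*y
S(s) = 9*s (S(s) = s - 2*s*(-4) = s + 8*s = 9*s)
l = -7068 (l = 124*(30 + (-73 - 14)) = 124*(30 - 87) = 124*(-57) = -7068)
1/(l + 1/(S(-313) + 97719)) = 1/(-7068 + 1/(9*(-313) + 97719)) = 1/(-7068 + 1/(-2817 + 97719)) = 1/(-7068 + 1/94902) = 1/(-670767335/94902) = -94902/670767335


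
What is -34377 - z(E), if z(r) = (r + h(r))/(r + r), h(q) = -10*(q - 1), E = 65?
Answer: -893687/26 ≈ -34373.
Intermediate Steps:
h(q) = 10 - 10*q (h(q) = -10*(-1 + q) = 10 - 10*q)
z(r) = (10 - 9*r)/(2*r) (z(r) = (r + (10 - 10*r))/(r + r) = (10 - 9*r)/((2*r)) = (10 - 9*r)*(1/(2*r)) = (10 - 9*r)/(2*r))
-34377 - z(E) = -34377 - (-9/2 + 5/65) = -34377 - (-9/2 + 5*(1/65)) = -34377 - (-9/2 + 1/13) = -34377 - 1*(-115/26) = -34377 + 115/26 = -893687/26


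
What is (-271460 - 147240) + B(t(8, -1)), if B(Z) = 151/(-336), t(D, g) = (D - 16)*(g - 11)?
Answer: -140683351/336 ≈ -4.1870e+5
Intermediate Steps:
t(D, g) = (-16 + D)*(-11 + g)
B(Z) = -151/336 (B(Z) = 151*(-1/336) = -151/336)
(-271460 - 147240) + B(t(8, -1)) = (-271460 - 147240) - 151/336 = -418700 - 151/336 = -140683351/336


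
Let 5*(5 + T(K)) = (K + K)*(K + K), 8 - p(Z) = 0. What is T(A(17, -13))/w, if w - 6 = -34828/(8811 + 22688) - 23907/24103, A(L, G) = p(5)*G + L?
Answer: 22967176229647/14814082525 ≈ 1550.4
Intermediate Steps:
p(Z) = 8 (p(Z) = 8 - 1*0 = 8 + 0 = 8)
A(L, G) = L + 8*G (A(L, G) = 8*G + L = L + 8*G)
T(K) = -5 + 4*K²/5 (T(K) = -5 + ((K + K)*(K + K))/5 = -5 + ((2*K)*(2*K))/5 = -5 + (4*K²)/5 = -5 + 4*K²/5)
w = 2962816505/759220397 (w = 6 + (-34828/(8811 + 22688) - 23907/24103) = 6 + (-34828/31499 - 23907*1/24103) = 6 + (-34828*1/31499 - 23907/24103) = 6 + (-34828/31499 - 23907/24103) = 6 - 1592505877/759220397 = 2962816505/759220397 ≈ 3.9024)
T(A(17, -13))/w = (-5 + 4*(17 + 8*(-13))²/5)/(2962816505/759220397) = (-5 + 4*(17 - 104)²/5)*(759220397/2962816505) = (-5 + (⅘)*(-87)²)*(759220397/2962816505) = (-5 + (⅘)*7569)*(759220397/2962816505) = (-5 + 30276/5)*(759220397/2962816505) = (30251/5)*(759220397/2962816505) = 22967176229647/14814082525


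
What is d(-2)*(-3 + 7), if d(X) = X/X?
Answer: 4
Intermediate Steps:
d(X) = 1
d(-2)*(-3 + 7) = 1*(-3 + 7) = 1*4 = 4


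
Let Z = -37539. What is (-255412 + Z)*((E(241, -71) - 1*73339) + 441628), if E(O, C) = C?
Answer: -107869831318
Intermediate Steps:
(-255412 + Z)*((E(241, -71) - 1*73339) + 441628) = (-255412 - 37539)*((-71 - 1*73339) + 441628) = -292951*((-71 - 73339) + 441628) = -292951*(-73410 + 441628) = -292951*368218 = -107869831318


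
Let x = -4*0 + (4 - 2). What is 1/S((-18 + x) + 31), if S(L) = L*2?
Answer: 1/30 ≈ 0.033333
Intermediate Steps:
x = 2 (x = 0 + 2 = 2)
S(L) = 2*L
1/S((-18 + x) + 31) = 1/(2*((-18 + 2) + 31)) = 1/(2*(-16 + 31)) = 1/(2*15) = 1/30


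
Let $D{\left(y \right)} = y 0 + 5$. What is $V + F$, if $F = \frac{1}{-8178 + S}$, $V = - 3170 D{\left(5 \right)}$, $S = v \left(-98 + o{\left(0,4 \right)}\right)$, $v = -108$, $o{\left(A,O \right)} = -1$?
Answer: $- \frac{39846899}{2514} \approx -15850.0$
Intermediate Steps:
$D{\left(y \right)} = 5$ ($D{\left(y \right)} = 0 + 5 = 5$)
$S = 10692$ ($S = - 108 \left(-98 - 1\right) = \left(-108\right) \left(-99\right) = 10692$)
$V = -15850$ ($V = \left(-3170\right) 5 = -15850$)
$F = \frac{1}{2514}$ ($F = \frac{1}{-8178 + 10692} = \frac{1}{2514} \approx 0.00039777$)
$V + F = -15850 + \frac{1}{2514} = - \frac{39846899}{2514}$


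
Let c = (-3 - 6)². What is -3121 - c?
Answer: -3202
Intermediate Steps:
c = 81 (c = (-9)² = 81)
-3121 - c = -3121 - 1*81 = -3121 - 81 = -3202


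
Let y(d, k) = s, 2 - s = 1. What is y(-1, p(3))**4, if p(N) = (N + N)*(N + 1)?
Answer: 1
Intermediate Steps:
p(N) = 2*N*(1 + N) (p(N) = (2*N)*(1 + N) = 2*N*(1 + N))
s = 1 (s = 2 - 1*1 = 2 - 1 = 1)
y(d, k) = 1
y(-1, p(3))**4 = 1**4 = 1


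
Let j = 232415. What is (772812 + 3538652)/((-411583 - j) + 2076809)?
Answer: 4311464/1432811 ≈ 3.0091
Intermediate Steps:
(772812 + 3538652)/((-411583 - j) + 2076809) = (772812 + 3538652)/((-411583 - 1*232415) + 2076809) = 4311464/((-411583 - 232415) + 2076809) = 4311464/(-643998 + 2076809) = 4311464/1432811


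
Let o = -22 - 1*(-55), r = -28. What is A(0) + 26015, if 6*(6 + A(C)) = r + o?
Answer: 156059/6 ≈ 26010.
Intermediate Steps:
o = 33 (o = -22 + 55 = 33)
A(C) = -31/6 (A(C) = -6 + (-28 + 33)/6 = -6 + (1/6)*5 = -6 + 5/6 = -31/6)
A(0) + 26015 = -31/6 + 26015 = 156059/6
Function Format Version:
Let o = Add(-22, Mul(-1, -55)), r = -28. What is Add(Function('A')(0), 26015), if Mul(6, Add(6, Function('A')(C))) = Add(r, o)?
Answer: Rational(156059, 6) ≈ 26010.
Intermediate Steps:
o = 33 (o = Add(-22, 55) = 33)
Function('A')(C) = Rational(-31, 6) (Function('A')(C) = Add(-6, Mul(Rational(1, 6), Add(-28, 33))) = Add(-6, Mul(Rational(1, 6), 5)) = Add(-6, Rational(5, 6)) = Rational(-31, 6))
Add(Function('A')(0), 26015) = Add(Rational(-31, 6), 26015) = Rational(156059, 6)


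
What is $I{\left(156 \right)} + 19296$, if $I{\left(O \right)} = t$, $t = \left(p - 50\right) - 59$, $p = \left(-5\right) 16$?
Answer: $19107$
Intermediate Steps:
$p = -80$
$t = -189$ ($t = \left(-80 - 50\right) - 59 = -130 - 59 = -189$)
$I{\left(O \right)} = -189$
$I{\left(156 \right)} + 19296 = -189 + 19296 = 19107$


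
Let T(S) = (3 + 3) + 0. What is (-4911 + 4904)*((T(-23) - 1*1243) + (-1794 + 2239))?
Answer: 5544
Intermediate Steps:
T(S) = 6 (T(S) = 6 + 0 = 6)
(-4911 + 4904)*((T(-23) - 1*1243) + (-1794 + 2239)) = (-4911 + 4904)*((6 - 1*1243) + (-1794 + 2239)) = -7*((6 - 1243) + 445) = -7*(-1237 + 445) = -7*(-792) = 5544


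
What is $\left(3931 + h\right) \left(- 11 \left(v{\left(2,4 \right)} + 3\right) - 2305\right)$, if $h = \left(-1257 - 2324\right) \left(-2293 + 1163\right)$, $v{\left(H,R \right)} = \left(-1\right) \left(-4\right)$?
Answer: $-9648198102$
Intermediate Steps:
$v{\left(H,R \right)} = 4$
$h = 4046530$ ($h = \left(-3581\right) \left(-1130\right) = 4046530$)
$\left(3931 + h\right) \left(- 11 \left(v{\left(2,4 \right)} + 3\right) - 2305\right) = \left(3931 + 4046530\right) \left(- 11 \left(4 + 3\right) - 2305\right) = 4050461 \left(\left(-11\right) 7 - 2305\right) = 4050461 \left(-77 - 2305\right) = 4050461 \left(-2382\right) = -9648198102$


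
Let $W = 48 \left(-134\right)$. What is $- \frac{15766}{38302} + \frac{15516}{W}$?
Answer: $- \frac{28987531}{10264936} \approx -2.8239$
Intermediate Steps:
$W = -6432$
$- \frac{15766}{38302} + \frac{15516}{W} = - \frac{15766}{38302} + \frac{15516}{-6432} = \left(-15766\right) \frac{1}{38302} + 15516 \left(- \frac{1}{6432}\right) = - \frac{7883}{19151} - \frac{1293}{536} = - \frac{28987531}{10264936}$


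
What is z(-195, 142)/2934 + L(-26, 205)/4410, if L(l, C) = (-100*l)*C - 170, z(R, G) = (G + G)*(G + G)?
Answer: 10661201/71883 ≈ 148.31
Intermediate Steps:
z(R, G) = 4*G² (z(R, G) = (2*G)*(2*G) = 4*G²)
L(l, C) = -170 - 100*C*l (L(l, C) = -100*C*l - 170 = -170 - 100*C*l)
z(-195, 142)/2934 + L(-26, 205)/4410 = (4*142²)/2934 + (-170 - 100*205*(-26))/4410 = (4*20164)*(1/2934) + (-170 + 533000)*(1/4410) = 80656*(1/2934) + 532830*(1/4410) = 40328/1467 + 17761/147 = 10661201/71883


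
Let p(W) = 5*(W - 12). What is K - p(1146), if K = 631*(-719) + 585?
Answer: -458774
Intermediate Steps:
K = -453104 (K = -453689 + 585 = -453104)
p(W) = -60 + 5*W (p(W) = 5*(-12 + W) = -60 + 5*W)
K - p(1146) = -453104 - (-60 + 5*1146) = -453104 - (-60 + 5730) = -453104 - 1*5670 = -453104 - 5670 = -458774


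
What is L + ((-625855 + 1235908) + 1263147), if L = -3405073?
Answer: -1531873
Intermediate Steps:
L + ((-625855 + 1235908) + 1263147) = -3405073 + ((-625855 + 1235908) + 1263147) = -3405073 + (610053 + 1263147) = -3405073 + 1873200 = -1531873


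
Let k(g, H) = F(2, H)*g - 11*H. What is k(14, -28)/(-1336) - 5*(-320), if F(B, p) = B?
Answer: 267158/167 ≈ 1599.7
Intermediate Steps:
k(g, H) = -11*H + 2*g (k(g, H) = 2*g - 11*H = -11*H + 2*g)
k(14, -28)/(-1336) - 5*(-320) = (-11*(-28) + 2*14)/(-1336) - 5*(-320) = -(308 + 28)/1336 + 1600 = -1/1336*336 + 1600 = -42/167 + 1600 = 267158/167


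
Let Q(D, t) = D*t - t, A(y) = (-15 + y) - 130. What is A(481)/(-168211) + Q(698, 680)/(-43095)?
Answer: -938114888/85282977 ≈ -11.000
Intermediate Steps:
A(y) = -145 + y
Q(D, t) = -t + D*t
A(481)/(-168211) + Q(698, 680)/(-43095) = (-145 + 481)/(-168211) + (680*(-1 + 698))/(-43095) = 336*(-1/168211) + (680*697)*(-1/43095) = -336/168211 + 473960*(-1/43095) = -336/168211 - 5576/507 = -938114888/85282977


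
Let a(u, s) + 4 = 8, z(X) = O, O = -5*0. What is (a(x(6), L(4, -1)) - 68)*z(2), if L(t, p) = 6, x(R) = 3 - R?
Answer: 0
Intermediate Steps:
O = 0
z(X) = 0
a(u, s) = 4 (a(u, s) = -4 + 8 = 4)
(a(x(6), L(4, -1)) - 68)*z(2) = (4 - 68)*0 = -64*0 = 0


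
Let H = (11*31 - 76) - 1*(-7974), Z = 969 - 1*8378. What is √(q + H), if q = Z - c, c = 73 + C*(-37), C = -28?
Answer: 3*I*√31 ≈ 16.703*I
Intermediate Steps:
c = 1109 (c = 73 - 28*(-37) = 73 + 1036 = 1109)
Z = -7409 (Z = 969 - 8378 = -7409)
q = -8518 (q = -7409 - 1*1109 = -7409 - 1109 = -8518)
H = 8239 (H = (341 - 76) + 7974 = 265 + 7974 = 8239)
√(q + H) = √(-8518 + 8239) = √(-279) = 3*I*√31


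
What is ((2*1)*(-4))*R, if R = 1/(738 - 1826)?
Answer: 1/136 ≈ 0.0073529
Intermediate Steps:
R = -1/1088 (R = 1/(-1088) = -1/1088 ≈ -0.00091912)
((2*1)*(-4))*R = ((2*1)*(-4))*(-1/1088) = (2*(-4))*(-1/1088) = -8*(-1/1088) = 1/136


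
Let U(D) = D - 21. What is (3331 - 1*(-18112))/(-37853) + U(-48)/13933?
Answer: -301377176/527405849 ≈ -0.57143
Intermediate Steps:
U(D) = -21 + D
(3331 - 1*(-18112))/(-37853) + U(-48)/13933 = (3331 - 1*(-18112))/(-37853) + (-21 - 48)/13933 = (3331 + 18112)*(-1/37853) - 69*1/13933 = 21443*(-1/37853) - 69/13933 = -21443/37853 - 69/13933 = -301377176/527405849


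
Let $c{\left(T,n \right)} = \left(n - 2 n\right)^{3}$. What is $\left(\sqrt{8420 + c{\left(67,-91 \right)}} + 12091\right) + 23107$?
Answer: $35198 + \sqrt{761991} \approx 36071.0$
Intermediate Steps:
$c{\left(T,n \right)} = - n^{3}$ ($c{\left(T,n \right)} = \left(- n\right)^{3} = - n^{3}$)
$\left(\sqrt{8420 + c{\left(67,-91 \right)}} + 12091\right) + 23107 = \left(\sqrt{8420 - \left(-91\right)^{3}} + 12091\right) + 23107 = \left(\sqrt{8420 - -753571} + 12091\right) + 23107 = \left(\sqrt{8420 + 753571} + 12091\right) + 23107 = \left(\sqrt{761991} + 12091\right) + 23107 = \left(12091 + \sqrt{761991}\right) + 23107 = 35198 + \sqrt{761991}$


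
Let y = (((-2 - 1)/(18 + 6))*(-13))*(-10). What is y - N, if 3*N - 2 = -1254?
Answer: 4813/12 ≈ 401.08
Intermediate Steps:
N = -1252/3 (N = ⅔ + (⅓)*(-1254) = ⅔ - 418 = -1252/3 ≈ -417.33)
y = -65/4 (y = (-3/24*(-13))*(-10) = (-3*1/24*(-13))*(-10) = -⅛*(-13)*(-10) = (13/8)*(-10) = -65/4 ≈ -16.250)
y - N = -65/4 - 1*(-1252/3) = -65/4 + 1252/3 = 4813/12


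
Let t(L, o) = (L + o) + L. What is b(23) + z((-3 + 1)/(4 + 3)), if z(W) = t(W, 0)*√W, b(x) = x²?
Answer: 529 - 4*I*√14/49 ≈ 529.0 - 0.30544*I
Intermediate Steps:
t(L, o) = o + 2*L
z(W) = 2*W^(3/2) (z(W) = (0 + 2*W)*√W = (2*W)*√W = 2*W^(3/2))
b(23) + z((-3 + 1)/(4 + 3)) = 23² + 2*((-3 + 1)/(4 + 3))^(3/2) = 529 + 2*(-2/7)^(3/2) = 529 + 2*(-2*I*√14/49) = 529 - 4*I*√14/49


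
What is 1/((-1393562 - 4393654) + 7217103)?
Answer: 1/1429887 ≈ 6.9936e-7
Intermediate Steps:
1/((-1393562 - 4393654) + 7217103) = 1/(-5787216 + 7217103) = 1/1429887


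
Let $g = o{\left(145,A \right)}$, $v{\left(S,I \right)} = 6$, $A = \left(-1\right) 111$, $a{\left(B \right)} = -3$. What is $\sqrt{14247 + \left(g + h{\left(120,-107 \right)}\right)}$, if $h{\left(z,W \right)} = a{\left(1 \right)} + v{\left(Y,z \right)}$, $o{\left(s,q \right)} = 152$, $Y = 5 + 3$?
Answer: $\sqrt{14402} \approx 120.01$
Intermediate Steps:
$Y = 8$
$A = -111$
$h{\left(z,W \right)} = 3$ ($h{\left(z,W \right)} = -3 + 6 = 3$)
$g = 152$
$\sqrt{14247 + \left(g + h{\left(120,-107 \right)}\right)} = \sqrt{14247 + \left(152 + 3\right)} = \sqrt{14247 + 155} = \sqrt{14402}$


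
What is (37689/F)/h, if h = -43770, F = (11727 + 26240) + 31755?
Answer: -12563/1017243980 ≈ -1.2350e-5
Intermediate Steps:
F = 69722 (F = 37967 + 31755 = 69722)
(37689/F)/h = (37689/69722)/(-43770) = (37689*(1/69722))*(-1/43770) = (37689/69722)*(-1/43770) = -12563/1017243980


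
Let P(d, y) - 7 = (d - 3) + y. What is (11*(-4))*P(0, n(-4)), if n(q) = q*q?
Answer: -880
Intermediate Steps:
n(q) = q²
P(d, y) = 4 + d + y (P(d, y) = 7 + ((d - 3) + y) = 7 + ((-3 + d) + y) = 7 + (-3 + d + y) = 4 + d + y)
(11*(-4))*P(0, n(-4)) = (11*(-4))*(4 + 0 + (-4)²) = -44*(4 + 0 + 16) = -44*20 = -880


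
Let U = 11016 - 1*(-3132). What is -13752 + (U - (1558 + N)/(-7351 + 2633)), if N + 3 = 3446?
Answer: 1873329/4718 ≈ 397.06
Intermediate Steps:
N = 3443 (N = -3 + 3446 = 3443)
U = 14148 (U = 11016 + 3132 = 14148)
-13752 + (U - (1558 + N)/(-7351 + 2633)) = -13752 + (14148 - (1558 + 3443)/(-7351 + 2633)) = -13752 + (14148 - 5001/(-4718)) = -13752 + (14148 - 5001*(-1)/4718) = -13752 + (14148 - 1*(-5001/4718)) = -13752 + (14148 + 5001/4718) = -13752 + 66755265/4718 = 1873329/4718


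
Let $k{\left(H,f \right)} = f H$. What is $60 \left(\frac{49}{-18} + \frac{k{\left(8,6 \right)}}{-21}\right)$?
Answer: $- \frac{6310}{21} \approx -300.48$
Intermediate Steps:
$k{\left(H,f \right)} = H f$
$60 \left(\frac{49}{-18} + \frac{k{\left(8,6 \right)}}{-21}\right) = 60 \left(\frac{49}{-18} + \frac{8 \cdot 6}{-21}\right) = 60 \left(49 \left(- \frac{1}{18}\right) + 48 \left(- \frac{1}{21}\right)\right) = 60 \left(- \frac{49}{18} - \frac{16}{7}\right) = 60 \left(- \frac{631}{126}\right) = - \frac{6310}{21}$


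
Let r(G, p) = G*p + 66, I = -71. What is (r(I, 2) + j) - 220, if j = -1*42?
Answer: -338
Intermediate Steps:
j = -42
r(G, p) = 66 + G*p
(r(I, 2) + j) - 220 = ((66 - 71*2) - 42) - 220 = ((66 - 142) - 42) - 220 = (-76 - 42) - 220 = -118 - 220 = -338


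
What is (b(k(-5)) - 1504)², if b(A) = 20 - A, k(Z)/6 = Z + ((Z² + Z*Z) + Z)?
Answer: 2972176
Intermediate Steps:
k(Z) = 12*Z + 12*Z² (k(Z) = 6*(Z + ((Z² + Z*Z) + Z)) = 6*(Z + ((Z² + Z²) + Z)) = 6*(Z + (2*Z² + Z)) = 6*(Z + (Z + 2*Z²)) = 6*(2*Z + 2*Z²) = 12*Z + 12*Z²)
(b(k(-5)) - 1504)² = ((20 - 12*(-5)*(1 - 5)) - 1504)² = ((20 - 12*(-5)*(-4)) - 1504)² = ((20 - 1*240) - 1504)² = ((20 - 240) - 1504)² = (-220 - 1504)² = (-1724)² = 2972176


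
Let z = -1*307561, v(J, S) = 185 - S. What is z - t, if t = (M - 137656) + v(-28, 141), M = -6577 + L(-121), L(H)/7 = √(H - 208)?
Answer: -163372 - 7*I*√329 ≈ -1.6337e+5 - 126.97*I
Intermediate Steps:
L(H) = 7*√(-208 + H) (L(H) = 7*√(H - 208) = 7*√(-208 + H))
M = -6577 + 7*I*√329 (M = -6577 + 7*√(-208 - 121) = -6577 + 7*√(-329) = -6577 + 7*(I*√329) = -6577 + 7*I*√329 ≈ -6577.0 + 126.97*I)
z = -307561
t = -144189 + 7*I*√329 (t = ((-6577 + 7*I*√329) - 137656) + (185 - 1*141) = (-144233 + 7*I*√329) + (185 - 141) = (-144233 + 7*I*√329) + 44 = -144189 + 7*I*√329 ≈ -1.4419e+5 + 126.97*I)
z - t = -307561 - (-144189 + 7*I*√329) = -307561 + (144189 - 7*I*√329) = -163372 - 7*I*√329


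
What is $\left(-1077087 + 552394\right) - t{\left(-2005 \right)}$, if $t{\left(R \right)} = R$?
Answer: $-522688$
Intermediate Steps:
$\left(-1077087 + 552394\right) - t{\left(-2005 \right)} = \left(-1077087 + 552394\right) - -2005 = -524693 + 2005 = -522688$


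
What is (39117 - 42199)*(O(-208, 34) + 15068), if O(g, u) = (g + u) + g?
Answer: -45262252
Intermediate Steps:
O(g, u) = u + 2*g
(39117 - 42199)*(O(-208, 34) + 15068) = (39117 - 42199)*((34 + 2*(-208)) + 15068) = -3082*((34 - 416) + 15068) = -3082*(-382 + 15068) = -3082*14686 = -45262252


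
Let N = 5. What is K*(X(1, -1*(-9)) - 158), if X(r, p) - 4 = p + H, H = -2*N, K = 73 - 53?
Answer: -3100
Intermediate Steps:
K = 20
H = -10 (H = -2*5 = -10)
X(r, p) = -6 + p (X(r, p) = 4 + (p - 10) = 4 + (-10 + p) = -6 + p)
K*(X(1, -1*(-9)) - 158) = 20*((-6 - 1*(-9)) - 158) = 20*((-6 + 9) - 158) = 20*(3 - 158) = 20*(-155) = -3100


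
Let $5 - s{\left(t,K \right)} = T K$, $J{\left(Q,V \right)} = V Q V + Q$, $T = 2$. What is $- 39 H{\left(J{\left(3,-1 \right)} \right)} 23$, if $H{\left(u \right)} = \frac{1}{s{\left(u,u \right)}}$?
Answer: $\frac{897}{7} \approx 128.14$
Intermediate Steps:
$J{\left(Q,V \right)} = Q + Q V^{2}$ ($J{\left(Q,V \right)} = Q V V + Q = Q V^{2} + Q = Q + Q V^{2}$)
$s{\left(t,K \right)} = 5 - 2 K$
$H{\left(u \right)} = \frac{1}{5 - 2 u}$
$- 39 H{\left(J{\left(3,-1 \right)} \right)} 23 = - 39 \left(- \frac{1}{-5 + 2 \cdot 3 \left(1 + \left(-1\right)^{2}\right)}\right) 23 = - 39 \left(- \frac{1}{-5 + 2 \cdot 3 \left(1 + 1\right)}\right) 23 = - 39 \left(- \frac{1}{-5 + 2 \cdot 3 \cdot 2}\right) 23 = - 39 \left(- \frac{1}{-5 + 2 \cdot 6}\right) 23 = - 39 \left(- \frac{1}{-5 + 12}\right) 23 = - 39 \left(- \frac{1}{7}\right) 23 = - 39 \left(\left(-1\right) \frac{1}{7}\right) 23 = \left(-39\right) \left(- \frac{1}{7}\right) 23 = \frac{39}{7} \cdot 23 = \frac{897}{7}$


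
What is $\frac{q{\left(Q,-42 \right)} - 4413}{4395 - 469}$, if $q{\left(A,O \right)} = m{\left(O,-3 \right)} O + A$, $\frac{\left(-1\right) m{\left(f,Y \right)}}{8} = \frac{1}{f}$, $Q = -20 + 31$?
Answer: $- \frac{2205}{1963} \approx -1.1233$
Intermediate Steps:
$Q = 11$
$m{\left(f,Y \right)} = - \frac{8}{f}$
$q{\left(A,O \right)} = -8 + A$ ($q{\left(A,O \right)} = - \frac{8}{O} O + A = -8 + A$)
$\frac{q{\left(Q,-42 \right)} - 4413}{4395 - 469} = \frac{\left(-8 + 11\right) - 4413}{4395 - 469} = \frac{3 - 4413}{3926} = \left(-4410\right) \frac{1}{3926} = - \frac{2205}{1963}$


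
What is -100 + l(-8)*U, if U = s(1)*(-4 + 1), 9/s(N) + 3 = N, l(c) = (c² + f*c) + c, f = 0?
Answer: 656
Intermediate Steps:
l(c) = c + c² (l(c) = (c² + 0*c) + c = (c² + 0) + c = c² + c = c + c²)
s(N) = 9/(-3 + N)
U = 27/2 (U = (9/(-3 + 1))*(-4 + 1) = (9/(-2))*(-3) = (9*(-½))*(-3) = -9/2*(-3) = 27/2 ≈ 13.500)
-100 + l(-8)*U = -100 - 8*(1 - 8)*(27/2) = -100 - 8*(-7)*(27/2) = -100 + 56*(27/2) = -100 + 756 = 656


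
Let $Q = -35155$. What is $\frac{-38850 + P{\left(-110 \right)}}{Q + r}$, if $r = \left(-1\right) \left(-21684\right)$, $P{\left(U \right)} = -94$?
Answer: $\frac{38944}{13471} \approx 2.8909$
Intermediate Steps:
$r = 21684$
$\frac{-38850 + P{\left(-110 \right)}}{Q + r} = \frac{-38850 - 94}{-35155 + 21684} = - \frac{38944}{-13471} = \left(-38944\right) \left(- \frac{1}{13471}\right) = \frac{38944}{13471}$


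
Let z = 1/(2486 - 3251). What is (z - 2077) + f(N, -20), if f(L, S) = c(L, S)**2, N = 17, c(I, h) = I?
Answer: -1367821/765 ≈ -1788.0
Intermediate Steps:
f(L, S) = L**2
z = -1/765 (z = 1/(-765) = -1/765 ≈ -0.0013072)
(z - 2077) + f(N, -20) = (-1/765 - 2077) + 17**2 = -1588906/765 + 289 = -1367821/765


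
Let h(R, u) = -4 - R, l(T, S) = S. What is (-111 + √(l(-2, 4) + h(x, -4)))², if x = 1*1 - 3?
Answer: (111 - √2)² ≈ 12009.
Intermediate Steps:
x = -2 (x = 1 - 3 = -2)
(-111 + √(l(-2, 4) + h(x, -4)))² = (-111 + √(4 + (-4 - 1*(-2))))² = (-111 + √(4 + (-4 + 2)))² = (-111 + √(4 - 2))² = (-111 + √2)²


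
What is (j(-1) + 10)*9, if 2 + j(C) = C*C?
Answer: 81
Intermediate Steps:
j(C) = -2 + C**2 (j(C) = -2 + C*C = -2 + C**2)
(j(-1) + 10)*9 = ((-2 + (-1)**2) + 10)*9 = ((-2 + 1) + 10)*9 = (-1 + 10)*9 = 9*9 = 81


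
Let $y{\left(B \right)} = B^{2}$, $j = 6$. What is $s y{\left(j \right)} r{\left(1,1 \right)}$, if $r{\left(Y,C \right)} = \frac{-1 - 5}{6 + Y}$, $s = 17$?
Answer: $- \frac{3672}{7} \approx -524.57$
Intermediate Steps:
$r{\left(Y,C \right)} = - \frac{6}{6 + Y}$
$s y{\left(j \right)} r{\left(1,1 \right)} = 17 \cdot 6^{2} \left(- \frac{6}{6 + 1}\right) = 17 \cdot 36 \left(- \frac{6}{7}\right) = 612 \left(\left(-6\right) \frac{1}{7}\right) = 612 \left(- \frac{6}{7}\right) = - \frac{3672}{7}$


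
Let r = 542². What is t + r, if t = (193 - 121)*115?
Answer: 302044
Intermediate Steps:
t = 8280 (t = 72*115 = 8280)
r = 293764
t + r = 8280 + 293764 = 302044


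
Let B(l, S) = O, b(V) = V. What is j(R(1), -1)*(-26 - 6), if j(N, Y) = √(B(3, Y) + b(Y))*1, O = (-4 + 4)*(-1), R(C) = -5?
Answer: -32*I ≈ -32.0*I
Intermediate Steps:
O = 0 (O = 0*(-1) = 0)
B(l, S) = 0
j(N, Y) = √Y (j(N, Y) = √(0 + Y)*1 = √Y*1 = √Y)
j(R(1), -1)*(-26 - 6) = √(-1)*(-26 - 6) = I*(-32) = -32*I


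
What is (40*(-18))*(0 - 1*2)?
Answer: 1440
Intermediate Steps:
(40*(-18))*(0 - 1*2) = -720*(0 - 2) = -720*(-2) = 1440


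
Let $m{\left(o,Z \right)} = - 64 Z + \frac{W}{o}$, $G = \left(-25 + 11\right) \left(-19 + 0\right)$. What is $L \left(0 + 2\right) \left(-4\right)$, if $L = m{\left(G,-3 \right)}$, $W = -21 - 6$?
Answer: $- \frac{204180}{133} \approx -1535.2$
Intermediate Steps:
$W = -27$ ($W = -21 - 6 = -27$)
$G = 266$ ($G = \left(-14\right) \left(-19\right) = 266$)
$m{\left(o,Z \right)} = - 64 Z - \frac{27}{o}$
$L = \frac{51045}{266}$ ($L = \left(-64\right) \left(-3\right) - \frac{27}{266} = 192 - \frac{27}{266} = \frac{51045}{266} \approx 191.9$)
$L \left(0 + 2\right) \left(-4\right) = \frac{51045 \left(0 + 2\right) \left(-4\right)}{266} = \frac{51045 \cdot 2 \left(-4\right)}{266} = \frac{51045}{266} \left(-8\right) = - \frac{204180}{133}$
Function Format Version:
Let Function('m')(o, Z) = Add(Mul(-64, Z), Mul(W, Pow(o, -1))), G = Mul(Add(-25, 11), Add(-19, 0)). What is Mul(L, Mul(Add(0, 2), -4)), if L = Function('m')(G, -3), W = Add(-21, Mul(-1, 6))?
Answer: Rational(-204180, 133) ≈ -1535.2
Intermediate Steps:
W = -27 (W = Add(-21, -6) = -27)
G = 266 (G = Mul(-14, -19) = 266)
Function('m')(o, Z) = Add(Mul(-64, Z), Mul(-27, Pow(o, -1)))
L = Rational(51045, 266) (L = Add(Mul(-64, -3), Mul(-27, Pow(266, -1))) = Add(192, Mul(-27, Rational(1, 266))) = Add(192, Rational(-27, 266)) = Rational(51045, 266) ≈ 191.90)
Mul(L, Mul(Add(0, 2), -4)) = Mul(Rational(51045, 266), Mul(Add(0, 2), -4)) = Mul(Rational(51045, 266), Mul(2, -4)) = Mul(Rational(51045, 266), -8) = Rational(-204180, 133)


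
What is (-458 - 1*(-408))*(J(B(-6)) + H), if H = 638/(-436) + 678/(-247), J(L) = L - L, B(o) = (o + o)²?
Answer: 5664925/26923 ≈ 210.41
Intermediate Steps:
B(o) = 4*o² (B(o) = (2*o)² = 4*o²)
J(L) = 0
H = -226597/53846 (H = 638*(-1/436) + 678*(-1/247) = -319/218 - 678/247 = -226597/53846 ≈ -4.2082)
(-458 - 1*(-408))*(J(B(-6)) + H) = (-458 - 1*(-408))*(0 - 226597/53846) = (-458 + 408)*(-226597/53846) = -50*(-226597/53846) = 5664925/26923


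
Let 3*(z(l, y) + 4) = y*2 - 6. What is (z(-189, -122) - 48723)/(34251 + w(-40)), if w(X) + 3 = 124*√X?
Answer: -208957037/146692568 + 4539361*I*√10/440077704 ≈ -1.4245 + 0.032619*I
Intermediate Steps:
w(X) = -3 + 124*√X
z(l, y) = -6 + 2*y/3 (z(l, y) = -4 + (y*2 - 6)/3 = -4 + (2*y - 6)/3 = -4 + (-6 + 2*y)/3 = -4 + (-2 + 2*y/3) = -6 + 2*y/3)
(z(-189, -122) - 48723)/(34251 + w(-40)) = ((-6 + (⅔)*(-122)) - 48723)/(34251 + (-3 + 124*√(-40))) = ((-6 - 244/3) - 48723)/(34251 + (-3 + 124*(2*I*√10))) = (-262/3 - 48723)/(34251 + (-3 + 248*I*√10)) = -146431/(3*(34248 + 248*I*√10))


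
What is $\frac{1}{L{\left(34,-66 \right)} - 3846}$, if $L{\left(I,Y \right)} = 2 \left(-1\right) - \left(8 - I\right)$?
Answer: $- \frac{1}{3822} \approx -0.00026164$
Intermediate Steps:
$L{\left(I,Y \right)} = -10 + I$ ($L{\left(I,Y \right)} = -2 + \left(-8 + I\right) = -10 + I$)
$\frac{1}{L{\left(34,-66 \right)} - 3846} = \frac{1}{\left(-10 + 34\right) - 3846} = \frac{1}{24 - 3846} = \frac{1}{-3822} = - \frac{1}{3822}$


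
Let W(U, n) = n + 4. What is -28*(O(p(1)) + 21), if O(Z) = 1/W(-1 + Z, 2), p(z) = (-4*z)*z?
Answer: -1778/3 ≈ -592.67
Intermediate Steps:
W(U, n) = 4 + n
p(z) = -4*z**2
O(Z) = 1/6 (O(Z) = 1/(4 + 2) = 1/6)
-28*(O(p(1)) + 21) = -28*(1/6 + 21) = -28*127/6 = -1778/3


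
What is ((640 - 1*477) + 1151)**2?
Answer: 1726596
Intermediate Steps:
((640 - 1*477) + 1151)**2 = ((640 - 477) + 1151)**2 = (163 + 1151)**2 = 1314**2 = 1726596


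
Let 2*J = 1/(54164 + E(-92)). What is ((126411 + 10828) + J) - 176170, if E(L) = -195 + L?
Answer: -4194970973/107754 ≈ -38931.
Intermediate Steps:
J = 1/107754 (J = 1/(2*(54164 + (-195 - 92))) = 1/(2*(54164 - 287)) = (1/2)/53877 = (1/2)*(1/53877) = 1/107754 ≈ 9.2804e-6)
((126411 + 10828) + J) - 176170 = ((126411 + 10828) + 1/107754) - 176170 = (137239 + 1/107754) - 176170 = 14788051207/107754 - 176170 = -4194970973/107754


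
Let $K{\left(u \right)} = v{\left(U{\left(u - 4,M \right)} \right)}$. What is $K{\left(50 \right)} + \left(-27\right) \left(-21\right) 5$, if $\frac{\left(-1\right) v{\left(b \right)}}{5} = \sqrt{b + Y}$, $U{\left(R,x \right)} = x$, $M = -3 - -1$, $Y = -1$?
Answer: $2835 - 5 i \sqrt{3} \approx 2835.0 - 8.6602 i$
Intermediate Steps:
$M = -2$ ($M = -3 + 1 = -2$)
$v{\left(b \right)} = - 5 \sqrt{-1 + b}$ ($v{\left(b \right)} = - 5 \sqrt{b - 1} = - 5 \sqrt{-1 + b}$)
$K{\left(u \right)} = - 5 i \sqrt{3}$ ($K{\left(u \right)} = - 5 \sqrt{-1 - 2} = - 5 \sqrt{-3} = - 5 i \sqrt{3}$)
$K{\left(50 \right)} + \left(-27\right) \left(-21\right) 5 = - 5 i \sqrt{3} + \left(-27\right) \left(-21\right) 5 = - 5 i \sqrt{3} + 567 \cdot 5 = - 5 i \sqrt{3} + 2835 = 2835 - 5 i \sqrt{3}$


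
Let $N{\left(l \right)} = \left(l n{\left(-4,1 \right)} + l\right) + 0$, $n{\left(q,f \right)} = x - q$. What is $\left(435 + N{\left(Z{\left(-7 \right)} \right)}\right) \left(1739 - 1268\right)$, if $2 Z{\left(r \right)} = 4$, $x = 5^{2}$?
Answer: $233145$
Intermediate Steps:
$x = 25$
$Z{\left(r \right)} = 2$ ($Z{\left(r \right)} = \frac{1}{2} \cdot 4 = 2$)
$n{\left(q,f \right)} = 25 - q$
$N{\left(l \right)} = 30 l$ ($N{\left(l \right)} = \left(l \left(25 - -4\right) + l\right) + 0 = \left(l \left(25 + 4\right) + l\right) + 0 = \left(l 29 + l\right) + 0 = \left(29 l + l\right) + 0 = 30 l + 0 = 30 l$)
$\left(435 + N{\left(Z{\left(-7 \right)} \right)}\right) \left(1739 - 1268\right) = \left(435 + 30 \cdot 2\right) \left(1739 - 1268\right) = \left(435 + 60\right) 471 = 495 \cdot 471 = 233145$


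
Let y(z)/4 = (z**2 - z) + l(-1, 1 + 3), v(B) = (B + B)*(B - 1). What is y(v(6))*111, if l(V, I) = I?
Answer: 1573536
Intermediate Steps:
v(B) = 2*B*(-1 + B) (v(B) = (2*B)*(-1 + B) = 2*B*(-1 + B))
y(z) = 16 - 4*z + 4*z**2 (y(z) = 4*((z**2 - z) + (1 + 3)) = 4*((z**2 - z) + 4) = 4*(4 + z**2 - z) = 16 - 4*z + 4*z**2)
y(v(6))*111 = (16 - 8*6*(-1 + 6) + 4*(2*6*(-1 + 6))**2)*111 = (16 - 8*6*5 + 4*(2*6*5)**2)*111 = (16 - 4*60 + 4*60**2)*111 = (16 - 240 + 4*3600)*111 = (16 - 240 + 14400)*111 = 14176*111 = 1573536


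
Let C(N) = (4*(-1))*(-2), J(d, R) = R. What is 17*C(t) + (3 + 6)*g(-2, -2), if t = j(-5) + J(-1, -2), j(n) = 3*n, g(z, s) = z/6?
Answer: 133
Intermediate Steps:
g(z, s) = z/6 (g(z, s) = z*(⅙) = z/6)
t = -17 (t = 3*(-5) - 2 = -15 - 2 = -17)
C(N) = 8 (C(N) = -4*(-2) = 8)
17*C(t) + (3 + 6)*g(-2, -2) = 17*8 + (3 + 6)*((⅙)*(-2)) = 136 + 9*(-⅓) = 136 - 3 = 133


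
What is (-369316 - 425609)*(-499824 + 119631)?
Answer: 302224920525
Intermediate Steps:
(-369316 - 425609)*(-499824 + 119631) = -794925*(-380193) = 302224920525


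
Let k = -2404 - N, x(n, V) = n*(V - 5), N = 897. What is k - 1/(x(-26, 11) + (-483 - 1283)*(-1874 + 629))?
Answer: -7257294715/2198514 ≈ -3301.0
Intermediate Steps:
x(n, V) = n*(-5 + V)
k = -3301 (k = -2404 - 1*897 = -2404 - 897 = -3301)
k - 1/(x(-26, 11) + (-483 - 1283)*(-1874 + 629)) = -3301 - 1/(-26*(-5 + 11) + (-483 - 1283)*(-1874 + 629)) = -3301 - 1/(-26*6 - 1766*(-1245)) = -3301 - 1/(-156 + 2198670) = -3301 - 1/2198514 = -7257294715/2198514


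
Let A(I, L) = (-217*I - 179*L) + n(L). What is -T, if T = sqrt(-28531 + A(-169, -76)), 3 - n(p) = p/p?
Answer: -2*sqrt(5437) ≈ -147.47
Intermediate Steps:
n(p) = 2 (n(p) = 3 - p/p = 3 - 1*1 = 3 - 1 = 2)
A(I, L) = 2 - 217*I - 179*L (A(I, L) = (-217*I - 179*L) + 2 = 2 - 217*I - 179*L)
T = 2*sqrt(5437) (T = sqrt(-28531 + (2 - 217*(-169) - 179*(-76))) = sqrt(-28531 + (2 + 36673 + 13604)) = sqrt(-28531 + 50279) = sqrt(21748) = 2*sqrt(5437) ≈ 147.47)
-T = -2*sqrt(5437)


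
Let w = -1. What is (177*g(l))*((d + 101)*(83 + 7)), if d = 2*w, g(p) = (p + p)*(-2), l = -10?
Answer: 63082800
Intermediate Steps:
g(p) = -4*p (g(p) = (2*p)*(-2) = -4*p)
d = -2 (d = 2*(-1) = -2)
(177*g(l))*((d + 101)*(83 + 7)) = (177*(-4*(-10)))*((-2 + 101)*(83 + 7)) = (177*40)*(99*90) = 7080*8910 = 63082800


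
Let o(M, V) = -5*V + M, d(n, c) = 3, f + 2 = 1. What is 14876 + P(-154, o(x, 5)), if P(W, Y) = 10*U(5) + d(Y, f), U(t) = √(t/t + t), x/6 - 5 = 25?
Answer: 14879 + 10*√6 ≈ 14904.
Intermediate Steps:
f = -1 (f = -2 + 1 = -1)
x = 180 (x = 30 + 6*25 = 30 + 150 = 180)
o(M, V) = M - 5*V
U(t) = √(1 + t)
P(W, Y) = 3 + 10*√6 (P(W, Y) = 10*√(1 + 5) + 3 = 10*√6 + 3 = 3 + 10*√6)
14876 + P(-154, o(x, 5)) = 14876 + (3 + 10*√6) = 14879 + 10*√6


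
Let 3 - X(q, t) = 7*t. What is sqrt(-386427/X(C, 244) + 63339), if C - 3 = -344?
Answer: 3*sqrt(20531879390)/1705 ≈ 252.12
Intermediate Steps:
C = -341 (C = 3 - 344 = -341)
X(q, t) = 3 - 7*t
sqrt(-386427/X(C, 244) + 63339) = sqrt(-386427/(3 - 7*244) + 63339) = sqrt(-386427/(3 - 1708) + 63339) = sqrt(-386427/(-1705) + 63339) = sqrt(-386427*(-1/1705) + 63339) = sqrt(386427/1705 + 63339) = sqrt(108379422/1705) = 3*sqrt(20531879390)/1705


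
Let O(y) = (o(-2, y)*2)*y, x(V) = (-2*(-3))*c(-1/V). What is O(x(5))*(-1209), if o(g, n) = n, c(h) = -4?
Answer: -1392768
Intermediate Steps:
x(V) = -24 (x(V) = -2*(-3)*(-4) = 6*(-4) = -24)
O(y) = 2*y² (O(y) = (y*2)*y = (2*y)*y = 2*y²)
O(x(5))*(-1209) = (2*(-24)²)*(-1209) = (2*576)*(-1209) = 1152*(-1209) = -1392768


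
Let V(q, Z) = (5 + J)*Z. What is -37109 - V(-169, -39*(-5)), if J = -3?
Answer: -37499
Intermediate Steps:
V(q, Z) = 2*Z (V(q, Z) = (5 - 3)*Z = 2*Z)
-37109 - V(-169, -39*(-5)) = -37109 - 2*(-39*(-5)) = -37109 - 2*195 = -37109 - 1*390 = -37109 - 390 = -37499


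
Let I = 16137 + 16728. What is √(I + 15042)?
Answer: 3*√5323 ≈ 218.88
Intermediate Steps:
I = 32865
√(I + 15042) = √(32865 + 15042) = √47907 = 3*√5323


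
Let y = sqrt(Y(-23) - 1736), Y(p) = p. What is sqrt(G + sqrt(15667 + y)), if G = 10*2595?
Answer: sqrt(25950 + sqrt(15667 + I*sqrt(1759))) ≈ 161.48 + 0.0005*I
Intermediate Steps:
G = 25950
y = I*sqrt(1759) (y = sqrt(-23 - 1736) = sqrt(-1759) = I*sqrt(1759) ≈ 41.94*I)
sqrt(G + sqrt(15667 + y)) = sqrt(25950 + sqrt(15667 + I*sqrt(1759)))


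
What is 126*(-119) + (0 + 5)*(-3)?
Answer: -15009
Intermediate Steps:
126*(-119) + (0 + 5)*(-3) = -14994 + 5*(-3) = -14994 - 15 = -15009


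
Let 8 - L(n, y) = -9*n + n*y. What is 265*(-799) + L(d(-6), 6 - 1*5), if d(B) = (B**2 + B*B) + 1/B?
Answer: -633457/3 ≈ -2.1115e+5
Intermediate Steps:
d(B) = 1/B + 2*B**2 (d(B) = (B**2 + B**2) + 1/B = 2*B**2 + 1/B = 1/B + 2*B**2)
L(n, y) = 8 + 9*n - n*y (L(n, y) = 8 - (-9*n + n*y) = 8 + (9*n - n*y) = 8 + 9*n - n*y)
265*(-799) + L(d(-6), 6 - 1*5) = 265*(-799) + (8 + 9*((1 + 2*(-6)**3)/(-6)) - (1 + 2*(-6)**3)/(-6)*(6 - 1*5)) = -211735 + (8 + 9*(-(1 + 2*(-216))/6) - (-(1 + 2*(-216))/6)*(6 - 5)) = -211735 + (8 + 9*(-(1 - 432)/6) - 1*(-(1 - 432)/6)*1) = -211735 + (8 + 9*(-1/6*(-431)) - 1*(-1/6*(-431))*1) = -211735 + (8 + 9*(431/6) - 1*431/6*1) = -211735 + (8 + 1293/2 - 431/6) = -211735 + 1748/3 = -633457/3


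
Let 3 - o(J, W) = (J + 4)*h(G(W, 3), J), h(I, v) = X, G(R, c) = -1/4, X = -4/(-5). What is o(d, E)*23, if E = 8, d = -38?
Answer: 3473/5 ≈ 694.60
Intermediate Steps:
X = ⅘ (X = -4*(-⅕) = ⅘ ≈ 0.80000)
G(R, c) = -¼ (G(R, c) = -1*¼ = -¼)
h(I, v) = ⅘
o(J, W) = -⅕ - 4*J/5 (o(J, W) = 3 - (J + 4)*4/5 = 3 - (4 + J)*4/5 = 3 - (16/5 + 4*J/5) = 3 + (-16/5 - 4*J/5) = -⅕ - 4*J/5)
o(d, E)*23 = (-⅕ - ⅘*(-38))*23 = (-⅕ + 152/5)*23 = (151/5)*23 = 3473/5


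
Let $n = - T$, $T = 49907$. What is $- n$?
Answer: $49907$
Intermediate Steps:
$n = -49907$ ($n = \left(-1\right) 49907 = -49907$)
$- n = \left(-1\right) \left(-49907\right) = 49907$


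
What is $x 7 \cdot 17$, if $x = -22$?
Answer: $-2618$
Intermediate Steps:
$x 7 \cdot 17 = \left(-22\right) 7 \cdot 17 = \left(-154\right) 17 = -2618$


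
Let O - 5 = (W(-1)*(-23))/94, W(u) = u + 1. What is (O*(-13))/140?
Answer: -13/28 ≈ -0.46429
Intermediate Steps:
W(u) = 1 + u
O = 5 (O = 5 + ((1 - 1)*(-23))/94 = 5 + (0*(-23))*(1/94) = 5 + 0*(1/94) = 5 + 0 = 5)
(O*(-13))/140 = (5*(-13))/140 = -65*1/140 = -13/28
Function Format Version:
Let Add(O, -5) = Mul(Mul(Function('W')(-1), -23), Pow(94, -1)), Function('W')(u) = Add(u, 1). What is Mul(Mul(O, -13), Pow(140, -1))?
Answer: Rational(-13, 28) ≈ -0.46429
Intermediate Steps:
Function('W')(u) = Add(1, u)
O = 5 (O = Add(5, Mul(Mul(Add(1, -1), -23), Pow(94, -1))) = Add(5, Mul(Mul(0, -23), Rational(1, 94))) = Add(5, Mul(0, Rational(1, 94))) = Add(5, 0) = 5)
Mul(Mul(O, -13), Pow(140, -1)) = Mul(Mul(5, -13), Pow(140, -1)) = Mul(-65, Rational(1, 140)) = Rational(-13, 28)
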